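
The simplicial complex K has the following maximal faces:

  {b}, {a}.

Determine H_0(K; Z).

Take the total order a < b on the vertex set. Then K (dimension 0) consists of the simplices:

  0-simplices (2): a, b

Hence C_0 ≅ Z^2.

Now H_k = ker ∂_k / im ∂_{k+1}, so:

  H_0: rank C_0 − rank ∂_1 = 2 − 0 = 2, and there is no ∂_1, so H_0 ≅ Z^2.

H_0 = Z^2.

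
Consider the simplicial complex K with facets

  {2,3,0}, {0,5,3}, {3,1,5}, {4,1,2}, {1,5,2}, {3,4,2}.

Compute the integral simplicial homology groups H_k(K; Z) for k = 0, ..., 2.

H_0 = Z,  H_1 = Z,  H_2 = 0.

We work with the vertex ordering 0 < 1 < 2 < 3 < 4 < 5. The simplices of K, each written with vertices in increasing order, are:

  0-simplices (6): [0], [1], [2], [3], [4], [5]
  1-simplices (12): [0,2], [0,3], [0,5], [1,2], [1,3], [1,4], [1,5], [2,3], [2,4], [2,5], [3,4], [3,5]
  2-simplices (6): [0,2,3], [0,3,5], [1,2,4], [1,2,5], [1,3,5], [2,3,4]

giving chain groups C_0 ≅ Z^6, C_1 ≅ Z^12, C_2 ≅ Z^6.

Boundary ∂_1: C_1 → C_0 sends each edge [p,q] (with p < q) to q − p. For instance
  ∂[2,3] = [3] − [2].
The 6×12 boundary matrix has rank 5 and Smith normal form diag(1,1,1,1,1).

Boundary ∂_2: C_2 → C_1 maps a triangle to the signed sum of its edges. For instance
  ∂[0,3,5] = [3,5] − [0,5] + [0,3],
  ∂[1,2,5] = [2,5] − [1,5] + [1,2].
The 12×6 boundary matrix has rank 6 and Smith normal form diag(1,1,1,1,1,1).

Computing H_k = (kernel of ∂_k) / (image of ∂_{k+1}):

  H_0: rank C_0 − rank ∂_1 = 6 − 5 = 1, and the invariant factors of ∂_1 are all 1, so H_0 ≅ Z.
  H_1: rank ker ∂_1 − rank ∂_2 = (12 − 5) − 6 = 1, and the invariant factors of ∂_2 are all 1, so H_1 ≅ Z.
  H_2: rank ker ∂_2 − rank ∂_3 = (6 − 6) − 0 = 0, and there is no ∂_3, so H_2 ≅ 0.

As a check, the Euler characteristic is 6 − 12 + 6 = 0, which agrees with 1 − 1 + 0 = 0.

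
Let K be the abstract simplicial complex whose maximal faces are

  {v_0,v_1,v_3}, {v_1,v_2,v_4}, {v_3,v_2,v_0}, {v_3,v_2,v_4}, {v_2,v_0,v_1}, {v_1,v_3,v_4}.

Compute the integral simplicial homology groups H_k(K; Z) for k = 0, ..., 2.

H_0 = Z,  H_1 = 0,  H_2 = Z.

Take the total order v_0 < v_1 < v_2 < v_3 < v_4 on the vertex set. Then K (dimension 2) consists of the simplices:

  0-simplices (5): [v_0], [v_1], [v_2], [v_3], [v_4]
  1-simplices (9): [v_0,v_1], [v_0,v_2], [v_0,v_3], [v_1,v_2], [v_1,v_3], [v_1,v_4], [v_2,v_3], [v_2,v_4], [v_3,v_4]
  2-simplices (6): [v_0,v_1,v_2], [v_0,v_1,v_3], [v_0,v_2,v_3], [v_1,v_2,v_4], [v_1,v_3,v_4], [v_2,v_3,v_4]

so the chain groups are C_0 ≅ Z^5, C_1 ≅ Z^9, C_2 ≅ Z^6.

∂_1: C_1 → C_0 maps an edge to its endpoints' difference, ∂[p,q] = q − p. For instance
  ∂[v_1,v_4] = [v_4] − [v_1].
This gives a 5×9 integer matrix of rank 4; reducing to Smith normal form yields diagonal entries (1,1,1,1).

Boundary ∂_2: C_2 → C_1 maps a triangle to the signed sum of its edges. For instance
  ∂[v_1,v_2,v_4] = [v_2,v_4] − [v_1,v_4] + [v_1,v_2],
  ∂[v_0,v_2,v_3] = [v_2,v_3] − [v_0,v_3] + [v_0,v_2].
The resulting 9×6 matrix has rank 5, and its Smith normal form has invariant factors (1,1,1,1,1).

From H_k ≅ ker(∂_k) / im(∂_{k+1}) we obtain:

  H_0: rank C_0 − rank ∂_1 = 5 − 4 = 1, and the invariant factors of ∂_1 are all 1, so H_0 ≅ Z.
  H_1: rank ker ∂_1 − rank ∂_2 = (9 − 4) − 5 = 0, and the invariant factors of ∂_2 are all 1, so H_1 ≅ 0.
  H_2: rank ker ∂_2 − rank ∂_3 = (6 − 5) − 0 = 1, and there is no ∂_3, so H_2 ≅ Z.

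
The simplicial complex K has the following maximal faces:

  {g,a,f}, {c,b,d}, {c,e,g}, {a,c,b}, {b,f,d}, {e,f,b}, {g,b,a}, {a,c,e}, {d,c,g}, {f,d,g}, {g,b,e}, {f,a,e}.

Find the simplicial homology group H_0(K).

H_0 = Z.

Take the total order a < b < c < d < e < f < g on the vertex set. Then K (dimension 2) consists of the simplices:

  0-simplices (7): a, b, c, d, e, f, g
  1-simplices (18): ab, ac, ae, af, ag, bc, bd, be, bf, bg, cd, ce, cg, df, dg, ef, eg, fg
  2-simplices (12): abc, abg, ace, aef, afg, bcd, bdf, bef, beg, cdg, ceg, dfg

so the chain groups are C_0 ≅ Z^7, C_1 ≅ Z^18, C_2 ≅ Z^12.

Boundary ∂_1: C_1 → C_0 is given by ∂[p,q] = [q] − [p]. For instance
  ∂bd = d − b.
The resulting 7×18 matrix has rank 6, and its Smith normal form has invariant factors (1,1,1,1,1,1).

Boundary ∂_2: C_2 → C_1 acts by ∂[p,q,r] = [q,r] − [p,r] + [p,q]. For instance
  ∂bcd = cd − bd + bc,
  ∂bdf = df − bf + bd.
As a 18×12 matrix over Z this has rank 12, with invariant factors (1,1,1,1,1,1,1,1,1,1,1,2).

Now H_k = ker ∂_k / im ∂_{k+1}, so:

  H_0: rank C_0 − rank ∂_1 = 7 − 6 = 1, and the invariant factors of ∂_1 are all 1, so H_0 ≅ Z.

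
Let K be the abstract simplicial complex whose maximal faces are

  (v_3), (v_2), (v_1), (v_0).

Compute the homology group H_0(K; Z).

H_0 = Z^4.

Fix the vertex order v_0 < v_1 < v_2 < v_3 and write every simplex with vertices in increasing order. Then dim K = 0 and the simplices of K are:

  0-simplices (4): [v_0], [v_1], [v_2], [v_3]

so the chain groups are C_0 ≅ Z^4.

Reading off H_k = ker ∂_k / im ∂_{k+1}:

  H_0: rank C_0 − rank ∂_1 = 4 − 0 = 4, and there is no ∂_1, so H_0 = Z^4.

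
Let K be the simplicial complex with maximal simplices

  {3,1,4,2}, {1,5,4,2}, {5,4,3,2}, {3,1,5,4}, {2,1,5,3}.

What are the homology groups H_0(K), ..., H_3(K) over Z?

H_0 = Z,  H_1 = 0,  H_2 = 0,  H_3 = Z.

We work with the vertex ordering 1 < 2 < 3 < 4 < 5. The simplices of K, each written with vertices in increasing order, are:

  0-simplices (5): [1], [2], [3], [4], [5]
  1-simplices (10): [1,2], [1,3], [1,4], [1,5], [2,3], [2,4], [2,5], [3,4], [3,5], [4,5]
  2-simplices (10): [1,2,3], [1,2,4], [1,2,5], [1,3,4], [1,3,5], [1,4,5], [2,3,4], [2,3,5], [2,4,5], [3,4,5]
  3-simplices (5): [1,2,3,4], [1,2,3,5], [1,2,4,5], [1,3,4,5], [2,3,4,5]

Hence C_0 ≅ Z^5, C_1 ≅ Z^10, C_2 ≅ Z^10, C_3 ≅ Z^5.

The boundary map ∂_1: C_1 → C_0 sends each edge [p,q] (with p < q) to q − p.
This gives a 5×10 integer matrix of rank 4; reducing to Smith normal form yields diagonal entries (1,1,1,1).

∂_2: C_2 → C_1 maps a triangle to the signed sum of its edges. For instance
  ∂[1,4,5] = [4,5] − [1,5] + [1,4],
  ∂[1,3,5] = [3,5] − [1,5] + [1,3].
The 10×10 boundary matrix has rank 6 and Smith normal form diag(1,1,1,1,1,1).

∂_3: C_3 → C_2 sends each 3-simplex σ to the alternating sum Σ_i (−1)^i (σ with its i-th vertex removed). For instance
  ∂[1,2,3,4] = [2,3,4] − [1,3,4] + [1,2,4] − [1,2,3],
  ∂[1,2,4,5] = [2,4,5] − [1,4,5] + [1,2,5] − [1,2,4].
As a 10×5 matrix over Z this has rank 4, with invariant factors (1,1,1,1).

Reading off H_k = ker ∂_k / im ∂_{k+1}:

  H_0: rank C_0 − rank ∂_1 = 5 − 4 = 1, and the invariant factors of ∂_1 are all 1, so H_0 ≅ Z.
  H_1: rank ker ∂_1 − rank ∂_2 = (10 − 4) − 6 = 0, and the invariant factors of ∂_2 are all 1, so H_1 ≅ 0.
  H_2: rank ker ∂_2 − rank ∂_3 = (10 − 6) − 4 = 0, and the invariant factors of ∂_3 are all 1, so H_2 ≅ 0.
  H_3: rank ker ∂_3 − rank ∂_4 = (5 − 4) − 0 = 1, and there is no ∂_4, so H_3 ≅ Z.

As a check, the Euler characteristic is 5 − 10 + 10 − 5 = 0, which agrees with 1 − 0 + 0 − 1 = 0.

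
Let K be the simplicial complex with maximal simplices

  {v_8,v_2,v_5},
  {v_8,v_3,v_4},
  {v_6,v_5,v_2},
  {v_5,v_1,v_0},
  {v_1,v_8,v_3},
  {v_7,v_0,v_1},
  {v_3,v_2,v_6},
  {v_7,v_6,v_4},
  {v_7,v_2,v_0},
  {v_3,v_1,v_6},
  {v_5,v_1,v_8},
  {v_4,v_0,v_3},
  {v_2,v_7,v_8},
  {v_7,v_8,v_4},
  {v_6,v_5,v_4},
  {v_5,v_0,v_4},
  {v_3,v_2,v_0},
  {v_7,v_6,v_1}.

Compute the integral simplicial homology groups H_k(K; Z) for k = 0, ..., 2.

H_0 ≅ Z,  H_1 ≅ Z^2,  H_2 ≅ Z.

Fix the vertex order v_0 < v_1 < v_2 < v_3 < v_4 < v_5 < v_6 < v_7 < v_8 and write every simplex with vertices in increasing order. Then dim K = 2 and the simplices of K are:

  0-simplices (9): [v_0], [v_1], [v_2], [v_3], [v_4], [v_5], [v_6], [v_7], [v_8]
  1-simplices (27): (27 of them)
  2-simplices (18): (18 of them)

giving chain groups C_0 ≅ Z^9, C_1 ≅ Z^27, C_2 ≅ Z^18.

The boundary map ∂_1: C_1 → C_0 is given by ∂[p,q] = [q] − [p].
The resulting 9×27 matrix has rank 8, and its Smith normal form has invariant factors (1,1,1,1,1,1,1,1).

Boundary ∂_2: C_2 → C_1 acts by ∂[p,q,r] = [q,r] − [p,r] + [p,q]. For instance
  ∂[v_1,v_5,v_8] = [v_5,v_8] − [v_1,v_8] + [v_1,v_5],
  ∂[v_0,v_3,v_4] = [v_3,v_4] − [v_0,v_4] + [v_0,v_3].
The resulting 27×18 matrix has rank 17, and its Smith normal form has invariant factors (1,1,1,1,1,1,1,1,1,1,1,1,1,1,1,1,1).

Now H_k = ker ∂_k / im ∂_{k+1}, so:

  H_0: rank C_0 − rank ∂_1 = 9 − 8 = 1, and the invariant factors of ∂_1 are all 1, so H_0 ≅ Z.
  H_1: rank ker ∂_1 − rank ∂_2 = (27 − 8) − 17 = 2, and the invariant factors of ∂_2 are all 1, so H_1 ≅ Z^2.
  H_2: rank ker ∂_2 − rank ∂_3 = (18 − 17) − 0 = 1, and there is no ∂_3, so H_2 ≅ Z.

As a check, the Euler characteristic is 9 − 27 + 18 = 0, which agrees with 1 − 2 + 1 = 0.
(K is a triangulation of the torus T^2.)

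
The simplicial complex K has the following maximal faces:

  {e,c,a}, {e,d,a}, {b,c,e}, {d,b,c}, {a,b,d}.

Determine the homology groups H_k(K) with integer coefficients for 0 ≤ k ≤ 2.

Order the vertices as a < b < c < d < e. Listing each simplex with vertices in this order, K has dimension 2 with simplices:

  0-simplices (5): a, b, c, d, e
  1-simplices (10): ab, ac, ad, ae, bc, bd, be, cd, ce, de
  2-simplices (5): abd, ace, ade, bcd, bce

Hence C_0 ≅ Z^5, C_1 ≅ Z^10, C_2 ≅ Z^5.

Boundary ∂_1: C_1 → C_0 maps an edge to its endpoints' difference, ∂[p,q] = q − p. For instance
  ∂de = e − d.
As a 5×10 matrix over Z this has rank 4, with invariant factors (1,1,1,1).

The boundary map ∂_2: C_2 → C_1 acts by ∂[p,q,r] = [q,r] − [p,r] + [p,q]. For instance
  ∂ace = ce − ae + ac,
  ∂abd = bd − ad + ab.
This gives a 10×5 integer matrix of rank 5; reducing to Smith normal form yields diagonal entries (1,1,1,1,1).

Now H_k = ker ∂_k / im ∂_{k+1}, so:

  H_0: rank C_0 − rank ∂_1 = 5 − 4 = 1, and the invariant factors of ∂_1 are all 1, so H_0 ≅ Z.
  H_1: rank ker ∂_1 − rank ∂_2 = (10 − 4) − 5 = 1, and the invariant factors of ∂_2 are all 1, so H_1 ≅ Z.
  H_2: rank ker ∂_2 − rank ∂_3 = (5 − 5) − 0 = 0, and there is no ∂_3, so H_2 ≅ 0.

As a check, the Euler characteristic is 5 − 10 + 5 = 0, which agrees with 1 − 1 + 0 = 0.
(K is a triangulation of the Möbius band.)

H_0 = Z,  H_1 = Z,  H_2 = 0.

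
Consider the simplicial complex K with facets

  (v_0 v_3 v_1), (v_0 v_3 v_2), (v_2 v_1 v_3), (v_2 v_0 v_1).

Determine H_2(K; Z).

H_2 ≅ Z.

Take the total order v_0 < v_1 < v_2 < v_3 on the vertex set. Then K (dimension 2) consists of the simplices:

  0-simplices (4): [v_0], [v_1], [v_2], [v_3]
  1-simplices (6): [v_0,v_1], [v_0,v_2], [v_0,v_3], [v_1,v_2], [v_1,v_3], [v_2,v_3]
  2-simplices (4): [v_0,v_1,v_2], [v_0,v_1,v_3], [v_0,v_2,v_3], [v_1,v_2,v_3]

giving chain groups C_0 ≅ Z^4, C_1 ≅ Z^6, C_2 ≅ Z^4.

∂_1: C_1 → C_0 sends each edge [p,q] (with p < q) to q − p. For instance
  ∂[v_1,v_3] = [v_3] − [v_1].
As a 4×6 matrix over Z this has rank 3, with invariant factors (1,1,1).

∂_2: C_2 → C_1 acts by ∂[p,q,r] = [q,r] − [p,r] + [p,q]. For instance
  ∂[v_1,v_2,v_3] = [v_2,v_3] − [v_1,v_3] + [v_1,v_2],
  ∂[v_0,v_1,v_2] = [v_1,v_2] − [v_0,v_2] + [v_0,v_1].
This gives a 6×4 integer matrix of rank 3; reducing to Smith normal form yields diagonal entries (1,1,1).

From H_k ≅ ker(∂_k) / im(∂_{k+1}) we obtain:

  H_2: rank ker ∂_2 − rank ∂_3 = (4 − 3) − 0 = 1, and there is no ∂_3, so H_2 ≅ Z.

(K is a triangulation of the 2-sphere S^2.)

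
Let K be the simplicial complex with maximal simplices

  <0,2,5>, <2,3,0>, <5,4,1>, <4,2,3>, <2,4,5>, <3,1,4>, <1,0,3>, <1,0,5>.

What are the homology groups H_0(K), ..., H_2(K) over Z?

H_0 ≅ Z,  H_1 = 0,  H_2 ≅ Z.

We work with the vertex ordering 0 < 1 < 2 < 3 < 4 < 5. The simplices of K, each written with vertices in increasing order, are:

  0-simplices (6): [0], [1], [2], [3], [4], [5]
  1-simplices (12): [0,1], [0,2], [0,3], [0,5], [1,3], [1,4], [1,5], [2,3], [2,4], [2,5], [3,4], [4,5]
  2-simplices (8): [0,1,3], [0,1,5], [0,2,3], [0,2,5], [1,3,4], [1,4,5], [2,3,4], [2,4,5]

giving chain groups C_0 ≅ Z^6, C_1 ≅ Z^12, C_2 ≅ Z^8.

∂_1: C_1 → C_0 maps an edge to its endpoints' difference, ∂[p,q] = q − p. For instance
  ∂[0,5] = [5] − [0].
This gives a 6×12 integer matrix of rank 5; reducing to Smith normal form yields diagonal entries (1,1,1,1,1).

The boundary map ∂_2: C_2 → C_1 sends each 2-simplex [p,q,r] to [q,r] − [p,r] + [p,q]. For instance
  ∂[0,2,5] = [2,5] − [0,5] + [0,2],
  ∂[2,4,5] = [4,5] − [2,5] + [2,4].
The 12×8 boundary matrix has rank 7 and Smith normal form diag(1,1,1,1,1,1,1).

From H_k ≅ ker(∂_k) / im(∂_{k+1}) we obtain:

  H_0: rank C_0 − rank ∂_1 = 6 − 5 = 1, and the invariant factors of ∂_1 are all 1, so H_0 ≅ Z.
  H_1: rank ker ∂_1 − rank ∂_2 = (12 − 5) − 7 = 0, and the invariant factors of ∂_2 are all 1, so H_1 ≅ 0.
  H_2: rank ker ∂_2 − rank ∂_3 = (8 − 7) − 0 = 1, and there is no ∂_3, so H_2 ≅ Z.

As a check, the Euler characteristic is 6 − 12 + 8 = 2, which agrees with 1 − 0 + 1 = 2.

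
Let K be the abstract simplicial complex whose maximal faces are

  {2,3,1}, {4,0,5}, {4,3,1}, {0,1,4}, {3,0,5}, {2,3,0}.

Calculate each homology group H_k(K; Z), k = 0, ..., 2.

H_0 ≅ Z,  H_1 ≅ Z,  H_2 = 0.

K has 6 vertices, 12 edges, 6 triangles.
rank ∂_0 = 0, rank ∂_1 = 5 ⇒ b_0 = 6 − 0 − 5 = 1; all invariant factors of ∂_1 are 1 so no torsion. So H_0 ≅ Z.
rank ∂_1 = 5, rank ∂_2 = 6 ⇒ b_1 = 12 − 5 − 6 = 1; all invariant factors of ∂_2 are 1 so no torsion. So H_1 ≅ Z.
rank ∂_2 = 6, rank ∂_3 = 0 ⇒ b_2 = 6 − 6 − 0 = 0. So H_2 ≅ 0.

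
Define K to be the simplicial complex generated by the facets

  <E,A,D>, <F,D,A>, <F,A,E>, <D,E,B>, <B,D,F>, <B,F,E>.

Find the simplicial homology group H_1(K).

H_1 = 0.

Fix the vertex order A < B < D < E < F and write every simplex with vertices in increasing order. Then dim K = 2 and the simplices of K are:

  0-simplices (5): A, B, D, E, F
  1-simplices (9): AD, AE, AF, BD, BE, BF, DE, DF, EF
  2-simplices (6): ADE, ADF, AEF, BDE, BDF, BEF

Hence C_0 ≅ Z^5, C_1 ≅ Z^9, C_2 ≅ Z^6.

∂_1: C_1 → C_0 maps an edge to its endpoints' difference, ∂[p,q] = q − p.
The 5×9 boundary matrix has rank 4 and Smith normal form diag(1,1,1,1).

The boundary map ∂_2: C_2 → C_1 sends each 2-simplex [p,q,r] to [q,r] − [p,r] + [p,q]. For instance
  ∂BDE = DE − BE + BD,
  ∂BEF = EF − BF + BE.
This gives a 9×6 integer matrix of rank 5; reducing to Smith normal form yields diagonal entries (1,1,1,1,1).

Computing H_k = (kernel of ∂_k) / (image of ∂_{k+1}):

  H_1: rank ker ∂_1 − rank ∂_2 = (9 − 4) − 5 = 0, and the invariant factors of ∂_2 are all 1, so H_1 = 0.

(K is a triangulation of the 2-sphere S^2.)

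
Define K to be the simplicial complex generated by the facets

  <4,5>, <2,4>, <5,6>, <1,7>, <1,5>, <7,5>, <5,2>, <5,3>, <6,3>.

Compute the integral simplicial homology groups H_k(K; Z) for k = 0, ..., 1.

H_0 ≅ Z,  H_1 ≅ Z^3.

We work with the vertex ordering 1 < 2 < 3 < 4 < 5 < 6 < 7. The simplices of K, each written with vertices in increasing order, are:

  0-simplices (7): [1], [2], [3], [4], [5], [6], [7]
  1-simplices (9): [1,5], [1,7], [2,4], [2,5], [3,5], [3,6], [4,5], [5,6], [5,7]

giving chain groups C_0 ≅ Z^7, C_1 ≅ Z^9.

Boundary ∂_1: C_1 → C_0 sends each edge [p,q] (with p < q) to q − p.
The resulting 7×9 matrix has rank 6, and its Smith normal form has invariant factors (1,1,1,1,1,1).

From H_k ≅ ker(∂_k) / im(∂_{k+1}) we obtain:

  H_0: rank C_0 − rank ∂_1 = 7 − 6 = 1, and the invariant factors of ∂_1 are all 1, so H_0 ≅ Z.
  H_1: rank ker ∂_1 − rank ∂_2 = (9 − 6) − 0 = 3, and there is no ∂_2, so H_1 ≅ Z^3.

(K is a triangulation of a wedge of 3 circles.)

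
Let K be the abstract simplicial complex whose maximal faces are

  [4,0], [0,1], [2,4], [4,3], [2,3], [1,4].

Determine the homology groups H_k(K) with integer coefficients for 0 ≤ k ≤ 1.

H_0 ≅ Z,  H_1 ≅ Z^2.

Take the total order 0 < 1 < 2 < 3 < 4 on the vertex set. Then K (dimension 1) consists of the simplices:

  0-simplices (5): [0], [1], [2], [3], [4]
  1-simplices (6): [0,1], [0,4], [1,4], [2,3], [2,4], [3,4]

giving chain groups C_0 ≅ Z^5, C_1 ≅ Z^6.

∂_1: C_1 → C_0 sends each edge [p,q] (with p < q) to q − p.
As a 5×6 matrix over Z this has rank 4, with invariant factors (1,1,1,1).

Computing H_k = (kernel of ∂_k) / (image of ∂_{k+1}):

  H_0: rank C_0 − rank ∂_1 = 5 − 4 = 1, and the invariant factors of ∂_1 are all 1, so H_0 ≅ Z.
  H_1: rank ker ∂_1 − rank ∂_2 = (6 − 4) − 0 = 2, and there is no ∂_2, so H_1 ≅ Z^2.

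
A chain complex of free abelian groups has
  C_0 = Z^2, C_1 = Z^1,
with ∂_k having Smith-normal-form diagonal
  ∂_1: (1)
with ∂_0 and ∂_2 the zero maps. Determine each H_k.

H_0: b_0 = 2 − 0 − 1 = 1; torsion from ∂_1 factors > 1: none. So H_0 ≅ Z.
H_1: b_1 = 1 − 1 − 0 = 0; torsion from ∂_2 factors > 1: none. So H_1 ≅ 0.

H_0 ≅ Z,  H_1 = 0.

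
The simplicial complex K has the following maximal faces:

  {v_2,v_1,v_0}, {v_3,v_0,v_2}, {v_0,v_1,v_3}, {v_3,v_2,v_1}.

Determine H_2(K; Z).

H_2 ≅ Z.

Order the vertices as v_0 < v_1 < v_2 < v_3. Listing each simplex with vertices in this order, K has dimension 2 with simplices:

  0-simplices (4): [v_0], [v_1], [v_2], [v_3]
  1-simplices (6): [v_0,v_1], [v_0,v_2], [v_0,v_3], [v_1,v_2], [v_1,v_3], [v_2,v_3]
  2-simplices (4): [v_0,v_1,v_2], [v_0,v_1,v_3], [v_0,v_2,v_3], [v_1,v_2,v_3]

giving chain groups C_0 ≅ Z^4, C_1 ≅ Z^6, C_2 ≅ Z^4.

∂_1: C_1 → C_0 is given by ∂[p,q] = [q] − [p]. For instance
  ∂[v_0,v_1] = [v_1] − [v_0].
This gives a 4×6 integer matrix of rank 3; reducing to Smith normal form yields diagonal entries (1,1,1).

Boundary ∂_2: C_2 → C_1 acts by ∂[p,q,r] = [q,r] − [p,r] + [p,q]. For instance
  ∂[v_0,v_1,v_3] = [v_1,v_3] − [v_0,v_3] + [v_0,v_1],
  ∂[v_0,v_1,v_2] = [v_1,v_2] − [v_0,v_2] + [v_0,v_1].
This gives a 6×4 integer matrix of rank 3; reducing to Smith normal form yields diagonal entries (1,1,1).

Now H_k = ker ∂_k / im ∂_{k+1}, so:

  H_2: rank ker ∂_2 − rank ∂_3 = (4 − 3) − 0 = 1, and there is no ∂_3, so H_2 = Z.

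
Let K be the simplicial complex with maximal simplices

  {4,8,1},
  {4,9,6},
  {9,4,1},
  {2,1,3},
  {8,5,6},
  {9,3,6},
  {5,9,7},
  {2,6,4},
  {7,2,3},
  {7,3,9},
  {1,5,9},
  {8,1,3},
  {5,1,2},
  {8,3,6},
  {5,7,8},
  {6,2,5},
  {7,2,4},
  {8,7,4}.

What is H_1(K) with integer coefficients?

H_1 = Z^2.

Fix the vertex order 1 < 2 < 3 < 4 < 5 < 6 < 7 < 8 < 9 and write every simplex with vertices in increasing order. Then dim K = 2 and the simplices of K are:

  0-simplices (9): [1], [2], [3], [4], [5], [6], [7], [8], [9]
  1-simplices (27): (27 of them)
  2-simplices (18): [1,2,3], [1,2,5], [1,3,8], [1,4,8], [1,4,9], [1,5,9], [2,3,7], [2,4,6], [2,4,7], [2,5,6], [3,6,8], [3,6,9], [3,7,9], [4,6,9], [4,7,8], [5,6,8], [5,7,8], [5,7,9]

so the chain groups are C_0 ≅ Z^9, C_1 ≅ Z^27, C_2 ≅ Z^18.

Boundary ∂_1: C_1 → C_0 sends each edge [p,q] (with p < q) to q − p.
The resulting 9×27 matrix has rank 8, and its Smith normal form has invariant factors (1,1,1,1,1,1,1,1).

∂_2: C_2 → C_1 sends each 2-simplex [p,q,r] to [q,r] − [p,r] + [p,q]. For instance
  ∂[1,5,9] = [5,9] − [1,9] + [1,5],
  ∂[2,4,7] = [4,7] − [2,7] + [2,4].
This gives a 27×18 integer matrix of rank 17; reducing to Smith normal form yields diagonal entries (1,1,1,1,1,1,1,1,1,1,1,1,1,1,1,1,1).

Now H_k = ker ∂_k / im ∂_{k+1}, so:

  H_1: rank ker ∂_1 − rank ∂_2 = (27 − 8) − 17 = 2, and the invariant factors of ∂_2 are all 1, so H_1 = Z^2.

(K is a triangulation of the torus T^2.)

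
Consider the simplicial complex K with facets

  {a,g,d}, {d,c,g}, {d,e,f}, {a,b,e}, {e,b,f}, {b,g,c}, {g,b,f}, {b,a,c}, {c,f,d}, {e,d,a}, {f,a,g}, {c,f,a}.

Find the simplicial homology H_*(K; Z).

H_0 ≅ Z,  H_1 ≅ Z/2,  H_2 = 0.

Fix the vertex order a < b < c < d < e < f < g and write every simplex with vertices in increasing order. Then dim K = 2 and the simplices of K are:

  0-simplices (7): a, b, c, d, e, f, g
  1-simplices (18): ab, ac, ad, ae, af, ag, bc, be, bf, bg, cd, cf, cg, de, df, dg, ef, fg
  2-simplices (12): abc, abe, acf, ade, adg, afg, bcg, bef, bfg, cdf, cdg, def

giving chain groups C_0 ≅ Z^7, C_1 ≅ Z^18, C_2 ≅ Z^12.

The boundary map ∂_1: C_1 → C_0 is given by ∂[p,q] = [q] − [p].
The resulting 7×18 matrix has rank 6, and its Smith normal form has invariant factors (1,1,1,1,1,1).

Boundary ∂_2: C_2 → C_1 sends each 2-simplex [p,q,r] to [q,r] − [p,r] + [p,q]. For instance
  ∂bef = ef − bf + be,
  ∂def = ef − df + de.
This gives a 18×12 integer matrix of rank 12; reducing to Smith normal form yields diagonal entries (1,1,1,1,1,1,1,1,1,1,1,2).

Now H_k = ker ∂_k / im ∂_{k+1}, so:

  H_0: rank C_0 − rank ∂_1 = 7 − 6 = 1, and the invariant factors of ∂_1 are all 1, so H_0 = Z.
  H_1: rank ker ∂_1 − rank ∂_2 = (18 − 6) − 12 = 0, and ∂_2 has invariant factor 2 > 1, so H_1 = Z/2.
  H_2: rank ker ∂_2 − rank ∂_3 = (12 − 12) − 0 = 0, and there is no ∂_3, so H_2 = 0.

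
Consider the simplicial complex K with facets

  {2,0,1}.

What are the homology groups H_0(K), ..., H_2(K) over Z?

H_0 = Z,  H_1 = 0,  H_2 = 0.

Fix the vertex order 0 < 1 < 2 and write every simplex with vertices in increasing order. Then dim K = 2 and the simplices of K are:

  0-simplices (3): [0], [1], [2]
  1-simplices (3): [0,1], [0,2], [1,2]
  2-simplices (1): [0,1,2]

so the chain groups are C_0 ≅ Z^3, C_1 ≅ Z^3, C_2 ≅ Z^1.

The boundary map ∂_1: C_1 → C_0 is given by ∂[p,q] = [q] − [p].
This gives a 3×3 integer matrix of rank 2; reducing to Smith normal form yields diagonal entries (1,1).

The boundary map ∂_2: C_2 → C_1 maps a triangle to the signed sum of its edges. For instance
  ∂[0,1,2] = [1,2] − [0,2] + [0,1].
This gives a 3×1 integer matrix of rank 1; reducing to Smith normal form yields diagonal entries (1).

Reading off H_k = ker ∂_k / im ∂_{k+1}:

  H_0: rank C_0 − rank ∂_1 = 3 − 2 = 1, and the invariant factors of ∂_1 are all 1, so H_0 = Z.
  H_1: rank ker ∂_1 − rank ∂_2 = (3 − 2) − 1 = 0, and the invariant factors of ∂_2 are all 1, so H_1 = 0.
  H_2: rank ker ∂_2 − rank ∂_3 = (1 − 1) − 0 = 0, and there is no ∂_3, so H_2 = 0.

As a check, the Euler characteristic is 3 − 3 + 1 = 1, which agrees with 1 − 0 + 0 = 1.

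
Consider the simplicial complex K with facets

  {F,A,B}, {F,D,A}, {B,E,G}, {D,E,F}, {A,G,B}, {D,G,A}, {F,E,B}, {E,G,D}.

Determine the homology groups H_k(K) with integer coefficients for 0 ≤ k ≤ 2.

H_0 ≅ Z,  H_1 = 0,  H_2 ≅ Z.

Fix the vertex order A < B < D < E < F < G and write every simplex with vertices in increasing order. Then dim K = 2 and the simplices of K are:

  0-simplices (6): A, B, D, E, F, G
  1-simplices (12): AB, AD, AF, AG, BE, BF, BG, DE, DF, DG, EF, EG
  2-simplices (8): ABF, ABG, ADF, ADG, BEF, BEG, DEF, DEG

so the chain groups are C_0 ≅ Z^6, C_1 ≅ Z^12, C_2 ≅ Z^8.

∂_1: C_1 → C_0 maps an edge to its endpoints' difference, ∂[p,q] = q − p. For instance
  ∂DE = E − D.
The 6×12 boundary matrix has rank 5 and Smith normal form diag(1,1,1,1,1).

The boundary map ∂_2: C_2 → C_1 maps a triangle to the signed sum of its edges. For instance
  ∂ADF = DF − AF + AD,
  ∂BEG = EG − BG + BE.
The 12×8 boundary matrix has rank 7 and Smith normal form diag(1,1,1,1,1,1,1).

Computing H_k = (kernel of ∂_k) / (image of ∂_{k+1}):

  H_0: rank C_0 − rank ∂_1 = 6 − 5 = 1, and the invariant factors of ∂_1 are all 1, so H_0 = Z.
  H_1: rank ker ∂_1 − rank ∂_2 = (12 − 5) − 7 = 0, and the invariant factors of ∂_2 are all 1, so H_1 = 0.
  H_2: rank ker ∂_2 − rank ∂_3 = (8 − 7) − 0 = 1, and there is no ∂_3, so H_2 = Z.

As a check, the Euler characteristic is 6 − 12 + 8 = 2, which agrees with 1 − 0 + 1 = 2.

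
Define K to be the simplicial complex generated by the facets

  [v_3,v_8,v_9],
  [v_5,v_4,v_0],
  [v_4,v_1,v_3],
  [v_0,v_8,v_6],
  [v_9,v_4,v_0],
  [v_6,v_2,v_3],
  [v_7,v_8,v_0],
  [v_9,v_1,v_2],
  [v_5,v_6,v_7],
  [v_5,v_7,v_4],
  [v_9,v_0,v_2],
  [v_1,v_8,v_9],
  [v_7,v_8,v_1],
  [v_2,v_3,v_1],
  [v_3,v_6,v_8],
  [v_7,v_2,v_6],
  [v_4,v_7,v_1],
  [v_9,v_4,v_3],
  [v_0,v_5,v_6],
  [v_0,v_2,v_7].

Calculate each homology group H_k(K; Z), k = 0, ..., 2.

H_0 = Z,  H_1 = Z ⊕ Z/2,  H_2 = 0.

Fix the vertex order v_0 < v_1 < v_2 < v_3 < v_4 < v_5 < v_6 < v_7 < v_8 < v_9 and write every simplex with vertices in increasing order. Then dim K = 2 and the simplices of K are:

  0-simplices (10): [v_0], [v_1], [v_2], [v_3], [v_4], [v_5], [v_6], [v_7], [v_8], [v_9]
  1-simplices (30): (30 of them)
  2-simplices (20): (20 of them)

Hence C_0 ≅ Z^10, C_1 ≅ Z^30, C_2 ≅ Z^20.

Boundary ∂_1: C_1 → C_0 sends each edge [p,q] (with p < q) to q − p. For instance
  ∂[v_1,v_2] = [v_2] − [v_1].
The resulting 10×30 matrix has rank 9, and its Smith normal form has invariant factors (1,1,1,1,1,1,1,1,1).

∂_2: C_2 → C_1 maps a triangle to the signed sum of its edges. For instance
  ∂[v_0,v_7,v_8] = [v_7,v_8] − [v_0,v_8] + [v_0,v_7],
  ∂[v_0,v_4,v_9] = [v_4,v_9] − [v_0,v_9] + [v_0,v_4].
The resulting 30×20 matrix has rank 20, and its Smith normal form has invariant factors (1,1,1,1,1,1,1,1,1,1,1,1,1,1,1,1,1,1,1,2).

Computing H_k = (kernel of ∂_k) / (image of ∂_{k+1}):

  H_0: rank C_0 − rank ∂_1 = 10 − 9 = 1, and the invariant factors of ∂_1 are all 1, so H_0 = Z.
  H_1: rank ker ∂_1 − rank ∂_2 = (30 − 9) − 20 = 1, and ∂_2 has invariant factor 2 > 1, so H_1 = Z ⊕ Z/2.
  H_2: rank ker ∂_2 − rank ∂_3 = (20 − 20) − 0 = 0, and there is no ∂_3, so H_2 = 0.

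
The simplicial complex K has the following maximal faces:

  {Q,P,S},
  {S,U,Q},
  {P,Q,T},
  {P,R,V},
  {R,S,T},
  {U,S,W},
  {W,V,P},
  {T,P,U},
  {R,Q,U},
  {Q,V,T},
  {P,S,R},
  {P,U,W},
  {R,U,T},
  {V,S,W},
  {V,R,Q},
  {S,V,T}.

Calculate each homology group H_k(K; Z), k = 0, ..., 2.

H_0 ≅ Z,  H_1 ≅ Z^2,  H_2 ≅ Z.

Fix the vertex order P < Q < R < S < T < U < V < W and write every simplex with vertices in increasing order. Then dim K = 2 and the simplices of K are:

  0-simplices (8): P, Q, R, S, T, U, V, W
  1-simplices (24): PQ, PR, PS, PT, PU, PV, PW, QR, QS, QT, QU, QV, RS, RT, RU, RV, ST, SU, SV, SW, TU, TV, UW, VW
  2-simplices (16): PQS, PQT, PRS, PRV, PTU, PUW, PVW, QRU, QRV, QSU, QTV, RST, RTU, STV, SUW, SVW

Hence C_0 ≅ Z^8, C_1 ≅ Z^24, C_2 ≅ Z^16.

Boundary ∂_1: C_1 → C_0 sends each edge [p,q] (with p < q) to q − p. For instance
  ∂PV = V − P.
The resulting 8×24 matrix has rank 7, and its Smith normal form has invariant factors (1,1,1,1,1,1,1).

Boundary ∂_2: C_2 → C_1 maps a triangle to the signed sum of its edges. For instance
  ∂RST = ST − RT + RS,
  ∂STV = TV − SV + ST.
As a 24×16 matrix over Z this has rank 15, with invariant factors (1,1,1,1,1,1,1,1,1,1,1,1,1,1,1).

From H_k ≅ ker(∂_k) / im(∂_{k+1}) we obtain:

  H_0: rank C_0 − rank ∂_1 = 8 − 7 = 1, and the invariant factors of ∂_1 are all 1, so H_0 = Z.
  H_1: rank ker ∂_1 − rank ∂_2 = (24 − 7) − 15 = 2, and the invariant factors of ∂_2 are all 1, so H_1 = Z^2.
  H_2: rank ker ∂_2 − rank ∂_3 = (16 − 15) − 0 = 1, and there is no ∂_3, so H_2 = Z.

As a check, the Euler characteristic is 8 − 24 + 16 = 0, which agrees with 1 − 2 + 1 = 0.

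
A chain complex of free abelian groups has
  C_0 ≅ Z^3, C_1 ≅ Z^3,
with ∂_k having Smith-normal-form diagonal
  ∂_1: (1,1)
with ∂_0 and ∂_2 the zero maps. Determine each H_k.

H_0: b_0 = 3 − 0 − 2 = 1; torsion from ∂_1 factors > 1: none. So H_0 ≅ Z.
H_1: b_1 = 3 − 2 − 0 = 1; torsion from ∂_2 factors > 1: none. So H_1 ≅ Z.

H_0 ≅ Z,  H_1 ≅ Z.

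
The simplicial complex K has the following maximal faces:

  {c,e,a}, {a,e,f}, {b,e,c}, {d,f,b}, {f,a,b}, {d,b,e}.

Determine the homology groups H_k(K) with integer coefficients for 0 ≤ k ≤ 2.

H_0 = Z,  H_1 = Z,  H_2 = 0.

K has 6 vertices, 12 edges, 6 triangles.
rank ∂_0 = 0, rank ∂_1 = 5 ⇒ b_0 = 6 − 0 − 5 = 1; all invariant factors of ∂_1 are 1 so no torsion. So H_0 = Z.
rank ∂_1 = 5, rank ∂_2 = 6 ⇒ b_1 = 12 − 5 − 6 = 1; all invariant factors of ∂_2 are 1 so no torsion. So H_1 = Z.
rank ∂_2 = 6, rank ∂_3 = 0 ⇒ b_2 = 6 − 6 − 0 = 0. So H_2 = 0.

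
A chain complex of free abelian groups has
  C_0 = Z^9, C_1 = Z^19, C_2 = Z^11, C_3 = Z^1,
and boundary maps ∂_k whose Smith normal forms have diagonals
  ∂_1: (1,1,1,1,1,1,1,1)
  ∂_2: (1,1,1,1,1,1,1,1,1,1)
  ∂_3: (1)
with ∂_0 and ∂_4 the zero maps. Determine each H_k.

H_0 = Z,  H_1 = Z,  H_2 = 0,  H_3 = 0.

H_0: b_0 = 9 − 0 − 8 = 1; torsion from ∂_1 factors > 1: none. So H_0 = Z.
H_1: b_1 = 19 − 8 − 10 = 1; torsion from ∂_2 factors > 1: none. So H_1 = Z.
H_2: b_2 = 11 − 10 − 1 = 0; torsion from ∂_3 factors > 1: none. So H_2 = 0.
H_3: b_3 = 1 − 1 − 0 = 0; torsion from ∂_4 factors > 1: none. So H_3 = 0.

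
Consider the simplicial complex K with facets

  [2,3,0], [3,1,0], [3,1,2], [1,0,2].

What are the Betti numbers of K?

Take the total order 0 < 1 < 2 < 3 on the vertex set. Then K (dimension 2) consists of the simplices:

  0-simplices (4): [0], [1], [2], [3]
  1-simplices (6): [0,1], [0,2], [0,3], [1,2], [1,3], [2,3]
  2-simplices (4): [0,1,2], [0,1,3], [0,2,3], [1,2,3]

so the chain groups are C_0 ≅ Z^4, C_1 ≅ Z^6, C_2 ≅ Z^4.

∂_1: C_1 → C_0 is given by ∂[p,q] = [q] − [p].
The 4×6 boundary matrix has rank 3 and Smith normal form diag(1,1,1).

Boundary ∂_2: C_2 → C_1 maps a triangle to the signed sum of its edges. For instance
  ∂[0,2,3] = [2,3] − [0,3] + [0,2],
  ∂[0,1,3] = [1,3] − [0,3] + [0,1].
This gives a 6×4 integer matrix of rank 3; reducing to Smith normal form yields diagonal entries (1,1,1).

Reading off H_k = ker ∂_k / im ∂_{k+1}:

  H_0: rank C_0 − rank ∂_1 = 4 − 3 = 1, and the invariant factors of ∂_1 are all 1, so H_0 ≅ Z.
  H_1: rank ker ∂_1 − rank ∂_2 = (6 − 3) − 3 = 0, and the invariant factors of ∂_2 are all 1, so H_1 ≅ 0.
  H_2: rank ker ∂_2 − rank ∂_3 = (4 − 3) − 0 = 1, and there is no ∂_3, so H_2 ≅ Z.

As a check, the Euler characteristic is 4 − 6 + 4 = 2, which agrees with 1 − 0 + 1 = 2.

Hence the Betti numbers are b_0 = 1, b_1 = 0, b_2 = 1.

b_0 = 1, b_1 = 0, b_2 = 1.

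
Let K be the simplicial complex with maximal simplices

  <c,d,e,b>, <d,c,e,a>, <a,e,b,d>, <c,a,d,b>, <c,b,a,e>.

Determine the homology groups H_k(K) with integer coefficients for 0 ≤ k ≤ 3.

H_0 = Z,  H_1 = 0,  H_2 = 0,  H_3 = Z.

Fix the vertex order a < b < c < d < e and write every simplex with vertices in increasing order. Then dim K = 3 and the simplices of K are:

  0-simplices (5): a, b, c, d, e
  1-simplices (10): ab, ac, ad, ae, bc, bd, be, cd, ce, de
  2-simplices (10): abc, abd, abe, acd, ace, ade, bcd, bce, bde, cde
  3-simplices (5): abcd, abce, abde, acde, bcde

so the chain groups are C_0 ≅ Z^5, C_1 ≅ Z^10, C_2 ≅ Z^10, C_3 ≅ Z^5.

The boundary map ∂_1: C_1 → C_0 is given by ∂[p,q] = [q] − [p].
The resulting 5×10 matrix has rank 4, and its Smith normal form has invariant factors (1,1,1,1).

Boundary ∂_2: C_2 → C_1 sends each 2-simplex [p,q,r] to [q,r] − [p,r] + [p,q]. For instance
  ∂abc = bc − ac + ab,
  ∂ace = ce − ae + ac.
The resulting 10×10 matrix has rank 6, and its Smith normal form has invariant factors (1,1,1,1,1,1).

Boundary ∂_3: C_3 → C_2 sends each 3-simplex σ to the alternating sum Σ_i (−1)^i (σ with its i-th vertex removed). For instance
  ∂abce = bce − ace + abe − abc,
  ∂bcde = cde − bde + bce − bcd.
This gives a 10×5 integer matrix of rank 4; reducing to Smith normal form yields diagonal entries (1,1,1,1).

Now H_k = ker ∂_k / im ∂_{k+1}, so:

  H_0: rank C_0 − rank ∂_1 = 5 − 4 = 1, and the invariant factors of ∂_1 are all 1, so H_0 ≅ Z.
  H_1: rank ker ∂_1 − rank ∂_2 = (10 − 4) − 6 = 0, and the invariant factors of ∂_2 are all 1, so H_1 ≅ 0.
  H_2: rank ker ∂_2 − rank ∂_3 = (10 − 6) − 4 = 0, and the invariant factors of ∂_3 are all 1, so H_2 ≅ 0.
  H_3: rank ker ∂_3 − rank ∂_4 = (5 − 4) − 0 = 1, and there is no ∂_4, so H_3 ≅ Z.

As a check, the Euler characteristic is 5 − 10 + 10 − 5 = 0, which agrees with 1 − 0 + 0 − 1 = 0.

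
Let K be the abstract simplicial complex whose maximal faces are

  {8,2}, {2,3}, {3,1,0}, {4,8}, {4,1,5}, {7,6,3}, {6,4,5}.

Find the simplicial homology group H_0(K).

H_0 ≅ Z.

K has 9 vertices, 14 edges, 4 triangles.
rank ∂_0 = 0, rank ∂_1 = 8 ⇒ b_0 = 9 − 0 − 8 = 1; all invariant factors of ∂_1 are 1 so no torsion. So H_0 = Z.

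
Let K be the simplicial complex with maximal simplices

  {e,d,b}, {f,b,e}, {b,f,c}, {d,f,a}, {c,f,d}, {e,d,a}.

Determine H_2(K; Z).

Order the vertices as a < b < c < d < e < f. Listing each simplex with vertices in this order, K has dimension 2 with simplices:

  0-simplices (6): a, b, c, d, e, f
  1-simplices (12): ad, ae, af, bc, bd, be, bf, cd, cf, de, df, ef
  2-simplices (6): ade, adf, bcf, bde, bef, cdf

so the chain groups are C_0 ≅ Z^6, C_1 ≅ Z^12, C_2 ≅ Z^6.

The boundary map ∂_1: C_1 → C_0 sends each edge [p,q] (with p < q) to q − p. For instance
  ∂bf = f − b.
As a 6×12 matrix over Z this has rank 5, with invariant factors (1,1,1,1,1).

∂_2: C_2 → C_1 acts by ∂[p,q,r] = [q,r] − [p,r] + [p,q]. For instance
  ∂bde = de − be + bd,
  ∂ade = de − ae + ad.
This gives a 12×6 integer matrix of rank 6; reducing to Smith normal form yields diagonal entries (1,1,1,1,1,1).

Computing H_k = (kernel of ∂_k) / (image of ∂_{k+1}):

  H_2: rank ker ∂_2 − rank ∂_3 = (6 − 6) − 0 = 0, and there is no ∂_3, so H_2 ≅ 0.

H_2 ≅ 0.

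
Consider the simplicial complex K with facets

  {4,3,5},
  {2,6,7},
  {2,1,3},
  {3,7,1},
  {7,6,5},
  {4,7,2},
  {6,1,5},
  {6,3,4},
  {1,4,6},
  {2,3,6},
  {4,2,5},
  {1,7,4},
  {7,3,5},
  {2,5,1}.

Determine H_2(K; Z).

Fix the vertex order 1 < 2 < 3 < 4 < 5 < 6 < 7 and write every simplex with vertices in increasing order. Then dim K = 2 and the simplices of K are:

  0-simplices (7): [1], [2], [3], [4], [5], [6], [7]
  1-simplices (21): [1,2], [1,3], [1,4], [1,5], [1,6], [1,7], [2,3], [2,4], [2,5], [2,6], [2,7], [3,4], [3,5], [3,6], [3,7], [4,5], [4,6], [4,7], [5,6], [5,7], [6,7]
  2-simplices (14): [1,2,3], [1,2,5], [1,3,7], [1,4,6], [1,4,7], [1,5,6], [2,3,6], [2,4,5], [2,4,7], [2,6,7], [3,4,5], [3,4,6], [3,5,7], [5,6,7]

so the chain groups are C_0 ≅ Z^7, C_1 ≅ Z^21, C_2 ≅ Z^14.

Boundary ∂_1: C_1 → C_0 sends each edge [p,q] (with p < q) to q − p. For instance
  ∂[5,6] = [6] − [5].
This gives a 7×21 integer matrix of rank 6; reducing to Smith normal form yields diagonal entries (1,1,1,1,1,1).

Boundary ∂_2: C_2 → C_1 maps a triangle to the signed sum of its edges. For instance
  ∂[3,4,6] = [4,6] − [3,6] + [3,4],
  ∂[1,4,6] = [4,6] − [1,6] + [1,4].
This gives a 21×14 integer matrix of rank 13; reducing to Smith normal form yields diagonal entries (1,1,1,1,1,1,1,1,1,1,1,1,1).

Reading off H_k = ker ∂_k / im ∂_{k+1}:

  H_2: rank ker ∂_2 − rank ∂_3 = (14 − 13) − 0 = 1, and there is no ∂_3, so H_2 ≅ Z.

(K is a triangulation of the torus T^2.)

H_2 ≅ Z.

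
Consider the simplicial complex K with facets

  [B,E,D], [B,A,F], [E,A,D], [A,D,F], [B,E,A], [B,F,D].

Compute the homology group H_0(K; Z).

Take the total order A < B < D < E < F on the vertex set. Then K (dimension 2) consists of the simplices:

  0-simplices (5): A, B, D, E, F
  1-simplices (9): AB, AD, AE, AF, BD, BE, BF, DE, DF
  2-simplices (6): ABE, ABF, ADE, ADF, BDE, BDF

giving chain groups C_0 ≅ Z^5, C_1 ≅ Z^9, C_2 ≅ Z^6.

Boundary ∂_1: C_1 → C_0 is given by ∂[p,q] = [q] − [p]. For instance
  ∂DE = E − D.
The resulting 5×9 matrix has rank 4, and its Smith normal form has invariant factors (1,1,1,1).

∂_2: C_2 → C_1 sends each 2-simplex [p,q,r] to [q,r] − [p,r] + [p,q]. For instance
  ∂ABF = BF − AF + AB,
  ∂ADF = DF − AF + AD.
This gives a 9×6 integer matrix of rank 5; reducing to Smith normal form yields diagonal entries (1,1,1,1,1).

Computing H_k = (kernel of ∂_k) / (image of ∂_{k+1}):

  H_0: rank C_0 − rank ∂_1 = 5 − 4 = 1, and the invariant factors of ∂_1 are all 1, so H_0 = Z.

(K is a triangulation of the 2-sphere S^2.)

H_0 = Z.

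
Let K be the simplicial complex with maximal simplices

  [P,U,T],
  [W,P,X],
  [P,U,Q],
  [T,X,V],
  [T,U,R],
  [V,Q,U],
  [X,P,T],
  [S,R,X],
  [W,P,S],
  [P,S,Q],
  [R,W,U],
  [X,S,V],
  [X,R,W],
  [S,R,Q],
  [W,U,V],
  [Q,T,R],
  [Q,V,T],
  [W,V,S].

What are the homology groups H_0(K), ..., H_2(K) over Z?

H_0 = Z,  H_1 = Z ⊕ Z/2,  H_2 = 0.

Order the vertices as P < Q < R < S < T < U < V < W < X. Listing each simplex with vertices in this order, K has dimension 2 with simplices:

  0-simplices (9): P, Q, R, S, T, U, V, W, X
  1-simplices (27): PQ, PS, PT, PU, PW, PX, QR, QS, QT, QU, QV, RS, RT, RU, RW, RX, SV, SW, SX, TU, TV, TX, UV, UW, VW, VX, WX
  2-simplices (18): PQS, PQU, PSW, PTU, PTX, PWX, QRS, QRT, QTV, QUV, RSX, RTU, RUW, RWX, SVW, SVX, TVX, UVW

Hence C_0 ≅ Z^9, C_1 ≅ Z^27, C_2 ≅ Z^18.

The boundary map ∂_1: C_1 → C_0 sends each edge [p,q] (with p < q) to q − p.
This gives a 9×27 integer matrix of rank 8; reducing to Smith normal form yields diagonal entries (1,1,1,1,1,1,1,1).

The boundary map ∂_2: C_2 → C_1 maps a triangle to the signed sum of its edges. For instance
  ∂QUV = UV − QV + QU,
  ∂RSX = SX − RX + RS.
This gives a 27×18 integer matrix of rank 18; reducing to Smith normal form yields diagonal entries (1,1,1,1,1,1,1,1,1,1,1,1,1,1,1,1,1,2).

Now H_k = ker ∂_k / im ∂_{k+1}, so:

  H_0: rank C_0 − rank ∂_1 = 9 − 8 = 1, and the invariant factors of ∂_1 are all 1, so H_0 = Z.
  H_1: rank ker ∂_1 − rank ∂_2 = (27 − 8) − 18 = 1, and ∂_2 has invariant factor 2 > 1, so H_1 = Z ⊕ Z/2.
  H_2: rank ker ∂_2 − rank ∂_3 = (18 − 18) − 0 = 0, and there is no ∂_3, so H_2 = 0.

As a check, the Euler characteristic is 9 − 27 + 18 = 0, which agrees with 1 − 1 + 0 = 0.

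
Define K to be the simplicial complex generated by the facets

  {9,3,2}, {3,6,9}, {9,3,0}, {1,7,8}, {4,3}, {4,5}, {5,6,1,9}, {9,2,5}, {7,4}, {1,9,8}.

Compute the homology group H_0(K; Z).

Order the vertices as 0 < 1 < 2 < 3 < 4 < 5 < 6 < 7 < 8 < 9. Listing each simplex with vertices in this order, K has dimension 3 with simplices:

  0-simplices (10): [0], [1], [2], [3], [4], [5], [6], [7], [8], [9]
  1-simplices (20): [0,3], [0,9], [1,5], [1,6], [1,7], [1,8], [1,9], [2,3], [2,5], [2,9], [3,4], [3,6], [3,9], [4,5], [4,7], [5,6], [5,9], [6,9], [7,8], [8,9]
  2-simplices (10): [0,3,9], [1,5,6], [1,5,9], [1,6,9], [1,7,8], [1,8,9], [2,3,9], [2,5,9], [3,6,9], [5,6,9]
  3-simplices (1): [1,5,6,9]

Hence C_0 ≅ Z^10, C_1 ≅ Z^20, C_2 ≅ Z^10, C_3 ≅ Z^1.

∂_1: C_1 → C_0 maps an edge to its endpoints' difference, ∂[p,q] = q − p.
The 10×20 boundary matrix has rank 9 and Smith normal form diag(1,1,1,1,1,1,1,1,1).

The boundary map ∂_2: C_2 → C_1 acts by ∂[p,q,r] = [q,r] − [p,r] + [p,q]. For instance
  ∂[2,3,9] = [3,9] − [2,9] + [2,3],
  ∂[1,5,6] = [5,6] − [1,6] + [1,5].
As a 20×10 matrix over Z this has rank 9, with invariant factors (1,1,1,1,1,1,1,1,1).

∂_3: C_3 → C_2 sends each 3-simplex σ to the alternating sum Σ_i (−1)^i (σ with its i-th vertex removed). For instance
  ∂[1,5,6,9] = [5,6,9] − [1,6,9] + [1,5,9] − [1,5,6].
The resulting 10×1 matrix has rank 1, and its Smith normal form has invariant factors (1).

Now H_k = ker ∂_k / im ∂_{k+1}, so:

  H_0: rank C_0 − rank ∂_1 = 10 − 9 = 1, and the invariant factors of ∂_1 are all 1, so H_0 ≅ Z.

H_0 ≅ Z.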